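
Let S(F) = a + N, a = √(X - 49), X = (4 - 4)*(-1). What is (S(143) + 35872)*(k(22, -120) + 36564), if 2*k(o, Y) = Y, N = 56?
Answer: 1311515712 + 255528*I ≈ 1.3115e+9 + 2.5553e+5*I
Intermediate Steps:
X = 0 (X = 0*(-1) = 0)
a = 7*I (a = √(0 - 49) = √(-49) = 7*I ≈ 7.0*I)
k(o, Y) = Y/2
S(F) = 56 + 7*I (S(F) = 7*I + 56 = 56 + 7*I)
(S(143) + 35872)*(k(22, -120) + 36564) = ((56 + 7*I) + 35872)*((½)*(-120) + 36564) = (35928 + 7*I)*(-60 + 36564) = (35928 + 7*I)*36504 = 1311515712 + 255528*I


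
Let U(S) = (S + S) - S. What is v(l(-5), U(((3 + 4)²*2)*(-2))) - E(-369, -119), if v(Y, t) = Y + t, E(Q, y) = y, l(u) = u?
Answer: -82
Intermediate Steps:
U(S) = S (U(S) = 2*S - S = S)
v(l(-5), U(((3 + 4)²*2)*(-2))) - E(-369, -119) = (-5 + ((3 + 4)²*2)*(-2)) - 1*(-119) = (-5 + (7²*2)*(-2)) + 119 = (-5 + (49*2)*(-2)) + 119 = (-5 + 98*(-2)) + 119 = (-5 - 196) + 119 = -201 + 119 = -82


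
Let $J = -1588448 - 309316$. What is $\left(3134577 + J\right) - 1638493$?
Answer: $-401680$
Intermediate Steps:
$J = -1897764$
$\left(3134577 + J\right) - 1638493 = \left(3134577 - 1897764\right) - 1638493 = 1236813 - 1638493 = -401680$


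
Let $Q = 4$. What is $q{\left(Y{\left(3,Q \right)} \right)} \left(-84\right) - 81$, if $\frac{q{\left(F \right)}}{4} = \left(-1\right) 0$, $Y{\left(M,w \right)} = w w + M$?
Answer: $-81$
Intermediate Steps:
$Y{\left(M,w \right)} = M + w^{2}$ ($Y{\left(M,w \right)} = w^{2} + M = M + w^{2}$)
$q{\left(F \right)} = 0$ ($q{\left(F \right)} = 4 \left(\left(-1\right) 0\right) = 4 \cdot 0 = 0$)
$q{\left(Y{\left(3,Q \right)} \right)} \left(-84\right) - 81 = 0 \left(-84\right) - 81 = 0 - 81 = -81$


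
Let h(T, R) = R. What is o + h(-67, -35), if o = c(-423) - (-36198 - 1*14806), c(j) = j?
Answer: 50546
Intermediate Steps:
o = 50581 (o = -423 - (-36198 - 1*14806) = -423 - (-36198 - 14806) = -423 - 1*(-51004) = -423 + 51004 = 50581)
o + h(-67, -35) = 50581 - 35 = 50546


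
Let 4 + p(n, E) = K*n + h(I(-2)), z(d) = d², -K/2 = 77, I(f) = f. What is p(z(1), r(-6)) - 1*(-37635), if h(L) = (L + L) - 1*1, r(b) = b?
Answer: 37472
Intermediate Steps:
K = -154 (K = -2*77 = -154)
h(L) = -1 + 2*L (h(L) = 2*L - 1 = -1 + 2*L)
p(n, E) = -9 - 154*n (p(n, E) = -4 + (-154*n + (-1 + 2*(-2))) = -4 + (-154*n + (-1 - 4)) = -4 + (-154*n - 5) = -4 + (-5 - 154*n) = -9 - 154*n)
p(z(1), r(-6)) - 1*(-37635) = (-9 - 154*1²) - 1*(-37635) = (-9 - 154*1) + 37635 = (-9 - 154) + 37635 = -163 + 37635 = 37472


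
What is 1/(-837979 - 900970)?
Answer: -1/1738949 ≈ -5.7506e-7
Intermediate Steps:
1/(-837979 - 900970) = 1/(-1738949) = -1/1738949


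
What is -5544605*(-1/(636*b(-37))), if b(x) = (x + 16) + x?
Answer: -5544605/36888 ≈ -150.31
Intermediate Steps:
b(x) = 16 + 2*x (b(x) = (16 + x) + x = 16 + 2*x)
-5544605*(-1/(636*b(-37))) = -5544605*(-1/(636*(16 + 2*(-37)))) = -5544605*(-1/(636*(16 - 74))) = -5544605/((-636*(-58))) = -5544605/36888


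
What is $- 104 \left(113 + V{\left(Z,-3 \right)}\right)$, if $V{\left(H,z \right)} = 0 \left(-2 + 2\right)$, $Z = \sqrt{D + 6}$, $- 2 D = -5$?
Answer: $-11752$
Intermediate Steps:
$D = \frac{5}{2}$ ($D = \left(- \frac{1}{2}\right) \left(-5\right) = \frac{5}{2} \approx 2.5$)
$Z = \frac{\sqrt{34}}{2}$ ($Z = \sqrt{\frac{5}{2} + 6} = \sqrt{\frac{17}{2}} = \frac{\sqrt{34}}{2} \approx 2.9155$)
$V{\left(H,z \right)} = 0$ ($V{\left(H,z \right)} = 0 \cdot 0 = 0$)
$- 104 \left(113 + V{\left(Z,-3 \right)}\right) = - 104 \left(113 + 0\right) = \left(-104\right) 113 = -11752$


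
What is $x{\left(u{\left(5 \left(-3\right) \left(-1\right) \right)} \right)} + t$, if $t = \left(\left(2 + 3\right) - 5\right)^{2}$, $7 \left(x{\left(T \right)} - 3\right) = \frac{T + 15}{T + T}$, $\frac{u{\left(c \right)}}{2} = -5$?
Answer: $\frac{83}{28} \approx 2.9643$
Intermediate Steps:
$u{\left(c \right)} = -10$ ($u{\left(c \right)} = 2 \left(-5\right) = -10$)
$x{\left(T \right)} = 3 + \frac{15 + T}{14 T}$ ($x{\left(T \right)} = 3 + \frac{\left(T + 15\right) \frac{1}{T + T}}{7} = 3 + \frac{\left(15 + T\right) \frac{1}{2 T}}{7} = 3 + \frac{\frac{1}{2} \frac{1}{T} \left(15 + T\right)}{7} = 3 + \frac{15 + T}{14 T}$)
$t = 0$ ($t = \left(5 - 5\right)^{2} = 0^{2} = 0$)
$x{\left(u{\left(5 \left(-3\right) \left(-1\right) \right)} \right)} + t = \frac{15 + 43 \left(-10\right)}{14 \left(-10\right)} + 0 = \frac{1}{14} \left(- \frac{1}{10}\right) \left(15 - 430\right) + 0 = \frac{1}{14} \left(- \frac{1}{10}\right) \left(-415\right) + 0 = \frac{83}{28} + 0 = \frac{83}{28}$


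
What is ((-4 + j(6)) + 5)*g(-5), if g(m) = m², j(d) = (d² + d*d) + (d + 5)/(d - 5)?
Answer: 2100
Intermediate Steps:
j(d) = 2*d² + (5 + d)/(-5 + d) (j(d) = (d² + d²) + (5 + d)/(-5 + d) = 2*d² + (5 + d)/(-5 + d))
((-4 + j(6)) + 5)*g(-5) = ((-4 + (5 + 6 - 10*6² + 2*6³)/(-5 + 6)) + 5)*(-5)² = ((-4 + (5 + 6 - 10*36 + 2*216)/1) + 5)*25 = ((-4 + 1*(5 + 6 - 360 + 432)) + 5)*25 = ((-4 + 1*83) + 5)*25 = ((-4 + 83) + 5)*25 = (79 + 5)*25 = 84*25 = 2100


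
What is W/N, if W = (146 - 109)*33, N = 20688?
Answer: 407/6896 ≈ 0.059020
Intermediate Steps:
W = 1221 (W = 37*33 = 1221)
W/N = 1221/20688 = 1221*(1/20688) = 407/6896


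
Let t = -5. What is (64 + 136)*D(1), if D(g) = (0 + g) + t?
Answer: -800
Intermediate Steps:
D(g) = -5 + g (D(g) = (0 + g) - 5 = g - 5 = -5 + g)
(64 + 136)*D(1) = (64 + 136)*(-5 + 1) = 200*(-4) = -800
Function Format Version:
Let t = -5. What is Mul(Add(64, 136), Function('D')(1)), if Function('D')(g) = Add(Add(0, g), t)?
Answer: -800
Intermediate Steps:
Function('D')(g) = Add(-5, g) (Function('D')(g) = Add(Add(0, g), -5) = Add(g, -5) = Add(-5, g))
Mul(Add(64, 136), Function('D')(1)) = Mul(Add(64, 136), Add(-5, 1)) = Mul(200, -4) = -800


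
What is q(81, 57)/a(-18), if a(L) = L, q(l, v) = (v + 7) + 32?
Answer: -16/3 ≈ -5.3333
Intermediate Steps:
q(l, v) = 39 + v (q(l, v) = (7 + v) + 32 = 39 + v)
q(81, 57)/a(-18) = (39 + 57)/(-18) = 96*(-1/18) = -16/3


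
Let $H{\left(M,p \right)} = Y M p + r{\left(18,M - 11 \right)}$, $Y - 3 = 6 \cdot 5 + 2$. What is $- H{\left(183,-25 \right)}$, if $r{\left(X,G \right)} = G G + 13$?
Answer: $130528$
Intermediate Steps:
$r{\left(X,G \right)} = 13 + G^{2}$ ($r{\left(X,G \right)} = G^{2} + 13 = 13 + G^{2}$)
$Y = 35$ ($Y = 3 + \left(6 \cdot 5 + 2\right) = 3 + \left(30 + 2\right) = 3 + 32 = 35$)
$H{\left(M,p \right)} = 13 + \left(-11 + M\right)^{2} + 35 M p$ ($H{\left(M,p \right)} = 35 M p + \left(13 + \left(M - 11\right)^{2}\right) = 35 M p + \left(13 + \left(-11 + M\right)^{2}\right) = 13 + \left(-11 + M\right)^{2} + 35 M p$)
$- H{\left(183,-25 \right)} = - (13 + \left(-11 + 183\right)^{2} + 35 \cdot 183 \left(-25\right)) = - (13 + 172^{2} - 160125) = - (13 + 29584 - 160125) = \left(-1\right) \left(-130528\right) = 130528$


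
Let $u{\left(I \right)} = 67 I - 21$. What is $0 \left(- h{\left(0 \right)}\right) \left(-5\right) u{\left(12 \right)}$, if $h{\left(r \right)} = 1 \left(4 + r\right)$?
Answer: $0$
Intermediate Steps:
$h{\left(r \right)} = 4 + r$
$u{\left(I \right)} = -21 + 67 I$
$0 \left(- h{\left(0 \right)}\right) \left(-5\right) u{\left(12 \right)} = 0 \left(- (4 + 0)\right) \left(-5\right) \left(-21 + 67 \cdot 12\right) = 0 \left(\left(-1\right) 4\right) \left(-5\right) \left(-21 + 804\right) = 0 \left(-4\right) \left(-5\right) 783 = 0 \left(-5\right) 783 = 0 \cdot 783 = 0$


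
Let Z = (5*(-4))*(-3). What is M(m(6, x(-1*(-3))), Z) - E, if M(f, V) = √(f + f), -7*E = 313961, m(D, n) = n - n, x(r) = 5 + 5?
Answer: 313961/7 ≈ 44852.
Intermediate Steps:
x(r) = 10
m(D, n) = 0
Z = 60 (Z = -20*(-3) = 60)
E = -313961/7 (E = -⅐*313961 = -313961/7 ≈ -44852.)
M(f, V) = √2*√f (M(f, V) = √(2*f) = √2*√f)
M(m(6, x(-1*(-3))), Z) - E = √2*√0 - 1*(-313961/7) = √2*0 + 313961/7 = 0 + 313961/7 = 313961/7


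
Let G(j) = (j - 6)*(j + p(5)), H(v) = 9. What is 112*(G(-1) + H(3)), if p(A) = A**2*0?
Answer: 1792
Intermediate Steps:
p(A) = 0
G(j) = j*(-6 + j) (G(j) = (j - 6)*(j + 0) = (-6 + j)*j = j*(-6 + j))
112*(G(-1) + H(3)) = 112*(-(-6 - 1) + 9) = 112*(-1*(-7) + 9) = 112*(7 + 9) = 112*16 = 1792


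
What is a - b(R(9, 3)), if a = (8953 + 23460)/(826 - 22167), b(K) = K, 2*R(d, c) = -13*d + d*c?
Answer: 927932/21341 ≈ 43.481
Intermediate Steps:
R(d, c) = -13*d/2 + c*d/2 (R(d, c) = (-13*d + d*c)/2 = (-13*d + c*d)/2 = -13*d/2 + c*d/2)
a = -32413/21341 (a = 32413/(-21341) = 32413*(-1/21341) = -32413/21341 ≈ -1.5188)
a - b(R(9, 3)) = -32413/21341 - 9*(-13 + 3)/2 = -32413/21341 - 9*(-10)/2 = -32413/21341 - 1*(-45) = -32413/21341 + 45 = 927932/21341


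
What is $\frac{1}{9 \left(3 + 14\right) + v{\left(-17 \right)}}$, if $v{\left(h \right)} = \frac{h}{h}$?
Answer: $\frac{1}{154} \approx 0.0064935$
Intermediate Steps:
$v{\left(h \right)} = 1$
$\frac{1}{9 \left(3 + 14\right) + v{\left(-17 \right)}} = \frac{1}{9 \left(3 + 14\right) + 1} = \frac{1}{9 \cdot 17 + 1} = \frac{1}{153 + 1} = \frac{1}{154}$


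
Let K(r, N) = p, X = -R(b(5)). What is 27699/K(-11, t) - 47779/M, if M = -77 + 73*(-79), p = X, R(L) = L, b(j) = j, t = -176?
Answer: -161634061/29220 ≈ -5531.6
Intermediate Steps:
X = -5 (X = -1*5 = -5)
p = -5
M = -5844 (M = -77 - 5767 = -5844)
K(r, N) = -5
27699/K(-11, t) - 47779/M = 27699/(-5) - 47779/(-5844) = 27699*(-1/5) - 47779*(-1/5844) = -27699/5 + 47779/5844 = -161634061/29220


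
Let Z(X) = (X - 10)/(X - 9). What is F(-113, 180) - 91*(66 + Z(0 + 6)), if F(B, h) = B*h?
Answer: -79402/3 ≈ -26467.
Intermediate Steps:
Z(X) = (-10 + X)/(-9 + X)
F(-113, 180) - 91*(66 + Z(0 + 6)) = -113*180 - 91*(66 + (-10 + (0 + 6))/(-9 + (0 + 6))) = -20340 - 91*(66 + (-10 + 6)/(-9 + 6)) = -20340 - 91*(66 - 4/(-3)) = -20340 - 91*(66 - ⅓*(-4)) = -20340 - 91*(66 + 4/3) = -20340 - 91*202/3 = -20340 - 1*18382/3 = -20340 - 18382/3 = -79402/3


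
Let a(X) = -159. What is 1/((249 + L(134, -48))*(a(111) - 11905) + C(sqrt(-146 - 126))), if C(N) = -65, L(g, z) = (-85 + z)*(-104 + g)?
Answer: 1/45131359 ≈ 2.2158e-8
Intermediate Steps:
L(g, z) = (-104 + g)*(-85 + z)
1/((249 + L(134, -48))*(a(111) - 11905) + C(sqrt(-146 - 126))) = 1/((249 + (8840 - 104*(-48) - 85*134 + 134*(-48)))*(-159 - 11905) - 65) = 1/((249 + (8840 + 4992 - 11390 - 6432))*(-12064) - 65) = 1/((249 - 3990)*(-12064) - 65) = 1/(-3741*(-12064) - 65) = 1/(45131424 - 65) = 1/45131359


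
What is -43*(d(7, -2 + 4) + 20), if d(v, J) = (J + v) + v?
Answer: -1548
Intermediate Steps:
d(v, J) = J + 2*v
-43*(d(7, -2 + 4) + 20) = -43*(((-2 + 4) + 2*7) + 20) = -43*((2 + 14) + 20) = -43*(16 + 20) = -43*36 = -1548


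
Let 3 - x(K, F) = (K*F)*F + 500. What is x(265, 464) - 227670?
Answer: -57281607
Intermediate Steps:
x(K, F) = -497 - K*F**2 (x(K, F) = 3 - ((K*F)*F + 500) = 3 - ((F*K)*F + 500) = 3 - (K*F**2 + 500) = 3 - (500 + K*F**2) = 3 + (-500 - K*F**2) = -497 - K*F**2)
x(265, 464) - 227670 = (-497 - 1*265*464**2) - 227670 = (-497 - 1*265*215296) - 227670 = (-497 - 57053440) - 227670 = -57053937 - 227670 = -57281607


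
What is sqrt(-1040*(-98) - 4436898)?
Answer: I*sqrt(4334978) ≈ 2082.1*I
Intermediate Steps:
sqrt(-1040*(-98) - 4436898) = sqrt(101920 - 4436898) = sqrt(-4334978) = I*sqrt(4334978)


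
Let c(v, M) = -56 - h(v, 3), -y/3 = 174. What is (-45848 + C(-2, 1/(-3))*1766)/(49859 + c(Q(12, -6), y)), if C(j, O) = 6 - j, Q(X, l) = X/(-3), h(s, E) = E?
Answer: -793/1245 ≈ -0.63695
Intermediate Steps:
y = -522 (y = -3*174 = -522)
Q(X, l) = -X/3 (Q(X, l) = X*(-⅓) = -X/3)
c(v, M) = -59 (c(v, M) = -56 - 1*3 = -56 - 3 = -59)
(-45848 + C(-2, 1/(-3))*1766)/(49859 + c(Q(12, -6), y)) = (-45848 + (6 - 1*(-2))*1766)/(49859 - 59) = (-45848 + (6 + 2)*1766)/49800 = (-45848 + 8*1766)*(1/49800) = (-45848 + 14128)*(1/49800) = -31720*1/49800 = -793/1245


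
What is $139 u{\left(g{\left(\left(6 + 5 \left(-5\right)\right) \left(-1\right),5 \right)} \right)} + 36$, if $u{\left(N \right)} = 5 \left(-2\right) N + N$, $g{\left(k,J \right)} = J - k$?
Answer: $17550$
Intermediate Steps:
$u{\left(N \right)} = - 9 N$ ($u{\left(N \right)} = - 10 N + N = - 9 N$)
$139 u{\left(g{\left(\left(6 + 5 \left(-5\right)\right) \left(-1\right),5 \right)} \right)} + 36 = 139 \left(- 9 \left(5 - \left(6 + 5 \left(-5\right)\right) \left(-1\right)\right)\right) + 36 = 139 \left(- 9 \left(5 - \left(6 - 25\right) \left(-1\right)\right)\right) + 36 = 139 \left(- 9 \left(5 - \left(-19\right) \left(-1\right)\right)\right) + 36 = 139 \left(- 9 \left(5 - 19\right)\right) + 36 = 139 \left(\left(-9\right) \left(-14\right)\right) + 36 = 139 \cdot 126 + 36 = 17514 + 36 = 17550$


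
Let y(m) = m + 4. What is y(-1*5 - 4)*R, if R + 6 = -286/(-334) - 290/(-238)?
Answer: 390030/19873 ≈ 19.626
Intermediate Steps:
y(m) = 4 + m
R = -78006/19873 (R = -6 + (-286/(-334) - 290/(-238)) = -6 + (-286*(-1/334) - 290*(-1/238)) = -6 + (143/167 + 145/119) = -6 + 41232/19873 = -78006/19873 ≈ -3.9252)
y(-1*5 - 4)*R = (4 + (-1*5 - 4))*(-78006/19873) = (4 + (-5 - 4))*(-78006/19873) = (4 - 9)*(-78006/19873) = -5*(-78006/19873) = 390030/19873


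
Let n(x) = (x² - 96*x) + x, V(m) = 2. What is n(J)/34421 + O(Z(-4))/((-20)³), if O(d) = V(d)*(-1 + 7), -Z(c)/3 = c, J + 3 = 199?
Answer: 39488737/68842000 ≈ 0.57361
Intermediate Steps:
J = 196 (J = -3 + 199 = 196)
Z(c) = -3*c
O(d) = 12 (O(d) = 2*(-1 + 7) = 2*6 = 12)
n(x) = x² - 95*x
n(J)/34421 + O(Z(-4))/((-20)³) = (196*(-95 + 196))/34421 + 12/((-20)³) = (196*101)*(1/34421) + 12/(-8000) = 19796*(1/34421) + 12*(-1/8000) = 19796/34421 - 3/2000 = 39488737/68842000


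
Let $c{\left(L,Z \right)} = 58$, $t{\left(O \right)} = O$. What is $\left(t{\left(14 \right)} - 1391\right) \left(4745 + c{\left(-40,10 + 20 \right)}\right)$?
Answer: $-6613731$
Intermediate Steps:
$\left(t{\left(14 \right)} - 1391\right) \left(4745 + c{\left(-40,10 + 20 \right)}\right) = \left(14 - 1391\right) \left(4745 + 58\right) = \left(-1377\right) 4803 = -6613731$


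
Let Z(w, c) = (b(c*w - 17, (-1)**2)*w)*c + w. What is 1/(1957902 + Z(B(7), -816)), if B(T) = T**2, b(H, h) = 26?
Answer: 1/918367 ≈ 1.0889e-6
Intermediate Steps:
Z(w, c) = w + 26*c*w (Z(w, c) = (26*w)*c + w = 26*c*w + w = w + 26*c*w)
1/(1957902 + Z(B(7), -816)) = 1/(1957902 + 7**2*(1 + 26*(-816))) = 1/(1957902 + 49*(1 - 21216)) = 1/(1957902 + 49*(-21215)) = 1/(1957902 - 1039535) = 1/918367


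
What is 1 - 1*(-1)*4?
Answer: 5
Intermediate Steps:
1 - 1*(-1)*4 = 1 + 1*4 = 1 + 4 = 5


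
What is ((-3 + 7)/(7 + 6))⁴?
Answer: 256/28561 ≈ 0.0089633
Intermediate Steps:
((-3 + 7)/(7 + 6))⁴ = (4/13)⁴ = 256/28561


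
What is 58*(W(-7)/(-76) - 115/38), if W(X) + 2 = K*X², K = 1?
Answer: -8033/38 ≈ -211.39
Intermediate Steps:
W(X) = -2 + X² (W(X) = -2 + 1*X² = -2 + X²)
58*(W(-7)/(-76) - 115/38) = 58*((-2 + (-7)²)/(-76) - 115/38) = 58*((-2 + 49)*(-1/76) - 115*1/38) = 58*(47*(-1/76) - 115/38) = 58*(-47/76 - 115/38) = 58*(-277/76) = -8033/38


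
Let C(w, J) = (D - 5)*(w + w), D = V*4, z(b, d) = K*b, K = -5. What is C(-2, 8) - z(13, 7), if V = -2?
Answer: 117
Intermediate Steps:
z(b, d) = -5*b
D = -8 (D = -2*4 = -8)
C(w, J) = -26*w (C(w, J) = (-8 - 5)*(w + w) = -26*w)
C(-2, 8) - z(13, 7) = -26*(-2) - (-5)*13 = 52 - 1*(-65) = 52 + 65 = 117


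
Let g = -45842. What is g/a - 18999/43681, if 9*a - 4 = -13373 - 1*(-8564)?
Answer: 17930529423/209887205 ≈ 85.429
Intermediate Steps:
a = -4805/9 (a = 4/9 + (-13373 - 1*(-8564))/9 = 4/9 + (-13373 + 8564)/9 = 4/9 + (⅑)*(-4809) = 4/9 - 1603/3 = -4805/9 ≈ -533.89)
g/a - 18999/43681 = -45842/(-4805/9) - 18999/43681 = -45842*(-9/4805) - 18999*1/43681 = 412578/4805 - 18999/43681 = 17930529423/209887205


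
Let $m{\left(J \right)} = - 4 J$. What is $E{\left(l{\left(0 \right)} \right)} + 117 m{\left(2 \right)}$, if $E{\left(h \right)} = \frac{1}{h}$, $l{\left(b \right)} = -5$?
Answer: $- \frac{4681}{5} \approx -936.2$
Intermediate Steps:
$E{\left(l{\left(0 \right)} \right)} + 117 m{\left(2 \right)} = \frac{1}{-5} + 117 \left(\left(-4\right) 2\right) = - \frac{1}{5} + 117 \left(-8\right) = - \frac{1}{5} - 936 = - \frac{4681}{5}$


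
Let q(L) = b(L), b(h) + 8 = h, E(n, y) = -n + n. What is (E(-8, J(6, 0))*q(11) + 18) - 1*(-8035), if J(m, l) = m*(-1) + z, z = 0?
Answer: 8053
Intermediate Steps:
J(m, l) = -m (J(m, l) = m*(-1) + 0 = -m + 0 = -m)
E(n, y) = 0
b(h) = -8 + h
q(L) = -8 + L
(E(-8, J(6, 0))*q(11) + 18) - 1*(-8035) = (0*(-8 + 11) + 18) - 1*(-8035) = (0*3 + 18) + 8035 = (0 + 18) + 8035 = 18 + 8035 = 8053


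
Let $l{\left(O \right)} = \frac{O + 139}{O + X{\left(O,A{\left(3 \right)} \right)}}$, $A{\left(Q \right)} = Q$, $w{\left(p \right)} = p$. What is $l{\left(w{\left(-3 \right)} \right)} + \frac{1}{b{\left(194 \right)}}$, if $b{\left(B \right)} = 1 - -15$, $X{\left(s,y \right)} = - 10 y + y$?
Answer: $- \frac{1073}{240} \approx -4.4708$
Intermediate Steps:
$X{\left(s,y \right)} = - 9 y$
$b{\left(B \right)} = 16$ ($b{\left(B \right)} = 1 + 15 = 16$)
$l{\left(O \right)} = \frac{139 + O}{-27 + O}$ ($l{\left(O \right)} = \frac{O + 139}{O - 27} = \frac{139 + O}{O - 27} = \frac{139 + O}{-27 + O}$)
$l{\left(w{\left(-3 \right)} \right)} + \frac{1}{b{\left(194 \right)}} = \frac{139 - 3}{-27 - 3} + \frac{1}{16} = \frac{1}{-30} \cdot 136 + \frac{1}{16} = \left(- \frac{1}{30}\right) 136 + \frac{1}{16} = - \frac{68}{15} + \frac{1}{16} = - \frac{1073}{240}$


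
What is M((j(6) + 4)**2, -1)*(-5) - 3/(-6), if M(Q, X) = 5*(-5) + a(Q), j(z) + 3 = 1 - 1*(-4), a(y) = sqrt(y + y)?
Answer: 251/2 - 30*sqrt(2) ≈ 83.074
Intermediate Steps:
a(y) = sqrt(2)*sqrt(y) (a(y) = sqrt(2*y) = sqrt(2)*sqrt(y))
j(z) = 2 (j(z) = -3 + (1 - 1*(-4)) = -3 + (1 + 4) = -3 + 5 = 2)
M(Q, X) = -25 + sqrt(2)*sqrt(Q) (M(Q, X) = 5*(-5) + sqrt(2)*sqrt(Q) = -25 + sqrt(2)*sqrt(Q))
M((j(6) + 4)**2, -1)*(-5) - 3/(-6) = (-25 + sqrt(2)*sqrt((2 + 4)**2))*(-5) - 3/(-6) = (-25 + sqrt(2)*sqrt(6**2))*(-5) - 3*(-1/6) = (-25 + sqrt(2)*sqrt(36))*(-5) + 1/2 = (-25 + sqrt(2)*6)*(-5) + 1/2 = (-25 + 6*sqrt(2))*(-5) + 1/2 = (125 - 30*sqrt(2)) + 1/2 = 251/2 - 30*sqrt(2)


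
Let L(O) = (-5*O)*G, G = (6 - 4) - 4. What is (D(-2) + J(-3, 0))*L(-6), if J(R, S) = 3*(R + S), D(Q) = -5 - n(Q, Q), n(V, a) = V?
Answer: 720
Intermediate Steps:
G = -2 (G = 2 - 4 = -2)
D(Q) = -5 - Q
J(R, S) = 3*R + 3*S
L(O) = 10*O (L(O) = -5*O*(-2) = 10*O)
(D(-2) + J(-3, 0))*L(-6) = ((-5 - 1*(-2)) + (3*(-3) + 3*0))*(10*(-6)) = ((-5 + 2) + (-9 + 0))*(-60) = (-3 - 9)*(-60) = -12*(-60) = 720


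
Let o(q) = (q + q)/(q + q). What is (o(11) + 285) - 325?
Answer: -39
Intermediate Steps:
o(q) = 1 (o(q) = (2*q)/((2*q)) = (2*q)*(1/(2*q)) = 1)
(o(11) + 285) - 325 = (1 + 285) - 325 = 286 - 325 = -39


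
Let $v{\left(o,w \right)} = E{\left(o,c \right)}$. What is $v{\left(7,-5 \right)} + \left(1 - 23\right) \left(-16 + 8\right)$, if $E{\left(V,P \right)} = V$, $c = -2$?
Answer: $183$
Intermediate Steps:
$v{\left(o,w \right)} = o$
$v{\left(7,-5 \right)} + \left(1 - 23\right) \left(-16 + 8\right) = 7 + \left(1 - 23\right) \left(-16 + 8\right) = 7 + \left(1 - 23\right) \left(-8\right) = 7 - -176 = 7 + 176 = 183$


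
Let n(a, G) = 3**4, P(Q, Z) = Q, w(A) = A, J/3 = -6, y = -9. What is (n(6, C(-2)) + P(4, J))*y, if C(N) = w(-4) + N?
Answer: -765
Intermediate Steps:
J = -18 (J = 3*(-6) = -18)
C(N) = -4 + N
n(a, G) = 81
(n(6, C(-2)) + P(4, J))*y = (81 + 4)*(-9) = 85*(-9) = -765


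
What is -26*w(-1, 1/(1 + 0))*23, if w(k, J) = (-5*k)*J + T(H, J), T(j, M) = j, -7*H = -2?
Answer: -22126/7 ≈ -3160.9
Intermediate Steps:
H = 2/7 (H = -⅐*(-2) = 2/7 ≈ 0.28571)
w(k, J) = 2/7 - 5*J*k (w(k, J) = (-5*k)*J + 2/7 = -5*J*k + 2/7 = 2/7 - 5*J*k)
-26*w(-1, 1/(1 + 0))*23 = -26*(2/7 - 5*(-1)/(1 + 0))*23 = -26*(2/7 - 5*(-1)/1)*23 = -26*(2/7 - 5*1*(-1))*23 = -26*(2/7 + 5)*23 = -26*37/7*23 = -962/7*23 = -22126/7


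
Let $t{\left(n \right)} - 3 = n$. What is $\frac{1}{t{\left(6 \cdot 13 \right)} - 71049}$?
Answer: $- \frac{1}{70968} \approx -1.4091 \cdot 10^{-5}$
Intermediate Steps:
$t{\left(n \right)} = 3 + n$
$\frac{1}{t{\left(6 \cdot 13 \right)} - 71049} = \frac{1}{\left(3 + 6 \cdot 13\right) - 71049} = \frac{1}{\left(3 + 78\right) - 71049} = \frac{1}{81 - 71049} = \frac{1}{-70968} = - \frac{1}{70968}$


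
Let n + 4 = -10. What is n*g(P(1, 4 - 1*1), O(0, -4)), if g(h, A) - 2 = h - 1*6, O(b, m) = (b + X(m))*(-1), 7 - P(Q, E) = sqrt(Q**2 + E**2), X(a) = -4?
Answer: -42 + 14*sqrt(10) ≈ 2.2719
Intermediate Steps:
P(Q, E) = 7 - sqrt(E**2 + Q**2) (P(Q, E) = 7 - sqrt(Q**2 + E**2) = 7 - sqrt(E**2 + Q**2))
O(b, m) = 4 - b (O(b, m) = (b - 4)*(-1) = (-4 + b)*(-1) = 4 - b)
g(h, A) = -4 + h (g(h, A) = 2 + (h - 1*6) = 2 + (h - 6) = 2 + (-6 + h) = -4 + h)
n = -14 (n = -4 - 10 = -14)
n*g(P(1, 4 - 1*1), O(0, -4)) = -14*(-4 + (7 - sqrt((4 - 1*1)**2 + 1**2))) = -14*(-4 + (7 - sqrt((4 - 1)**2 + 1))) = -14*(-4 + (7 - sqrt(3**2 + 1))) = -14*(-4 + (7 - sqrt(9 + 1))) = -14*(-4 + (7 - sqrt(10))) = -14*(3 - sqrt(10)) = -42 + 14*sqrt(10)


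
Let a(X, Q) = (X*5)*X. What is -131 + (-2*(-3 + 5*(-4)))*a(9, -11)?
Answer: 18499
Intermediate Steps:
a(X, Q) = 5*X² (a(X, Q) = (5*X)*X = 5*X²)
-131 + (-2*(-3 + 5*(-4)))*a(9, -11) = -131 + (-2*(-3 + 5*(-4)))*(5*9²) = -131 + (-2*(-3 - 20))*(5*81) = -131 - 2*(-23)*405 = -131 + 46*405 = -131 + 18630 = 18499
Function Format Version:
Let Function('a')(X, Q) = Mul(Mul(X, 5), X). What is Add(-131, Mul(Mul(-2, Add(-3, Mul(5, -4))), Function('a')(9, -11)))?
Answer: 18499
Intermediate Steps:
Function('a')(X, Q) = Mul(5, Pow(X, 2)) (Function('a')(X, Q) = Mul(Mul(5, X), X) = Mul(5, Pow(X, 2)))
Add(-131, Mul(Mul(-2, Add(-3, Mul(5, -4))), Function('a')(9, -11))) = Add(-131, Mul(Mul(-2, Add(-3, Mul(5, -4))), Mul(5, Pow(9, 2)))) = Add(-131, Mul(Mul(-2, Add(-3, -20)), Mul(5, 81))) = Add(-131, Mul(Mul(-2, -23), 405)) = Add(-131, Mul(46, 405)) = Add(-131, 18630) = 18499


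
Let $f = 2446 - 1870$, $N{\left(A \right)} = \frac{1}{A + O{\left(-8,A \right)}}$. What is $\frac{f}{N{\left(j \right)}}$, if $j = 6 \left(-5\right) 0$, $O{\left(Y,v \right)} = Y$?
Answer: $-4608$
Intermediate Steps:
$j = 0$ ($j = \left(-30\right) 0 = 0$)
$N{\left(A \right)} = \frac{1}{-8 + A}$ ($N{\left(A \right)} = \frac{1}{A - 8} = \frac{1}{-8 + A}$)
$f = 576$ ($f = 2446 - 1870 = 576$)
$\frac{f}{N{\left(j \right)}} = \frac{576}{\frac{1}{-8 + 0}} = \frac{576}{\frac{1}{-8}} = \frac{576}{- \frac{1}{8}} = 576 \left(-8\right) = -4608$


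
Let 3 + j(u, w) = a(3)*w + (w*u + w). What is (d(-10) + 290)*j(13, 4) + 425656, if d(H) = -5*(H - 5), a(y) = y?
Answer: 449381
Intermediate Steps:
j(u, w) = -3 + 4*w + u*w (j(u, w) = -3 + (3*w + (w*u + w)) = -3 + (3*w + (u*w + w)) = -3 + (3*w + (w + u*w)) = -3 + (4*w + u*w) = -3 + 4*w + u*w)
d(H) = 25 - 5*H (d(H) = -5*(-5 + H) = 25 - 5*H)
(d(-10) + 290)*j(13, 4) + 425656 = ((25 - 5*(-10)) + 290)*(-3 + 4*4 + 13*4) + 425656 = ((25 + 50) + 290)*(-3 + 16 + 52) + 425656 = (75 + 290)*65 + 425656 = 365*65 + 425656 = 23725 + 425656 = 449381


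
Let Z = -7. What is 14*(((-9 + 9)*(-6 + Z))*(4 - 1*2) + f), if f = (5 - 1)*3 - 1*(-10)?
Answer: 308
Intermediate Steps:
f = 22 (f = 4*3 + 10 = 12 + 10 = 22)
14*(((-9 + 9)*(-6 + Z))*(4 - 1*2) + f) = 14*(((-9 + 9)*(-6 - 7))*(4 - 1*2) + 22) = 14*((0*(-13))*(4 - 2) + 22) = 14*(0*2 + 22) = 14*(0 + 22) = 14*22 = 308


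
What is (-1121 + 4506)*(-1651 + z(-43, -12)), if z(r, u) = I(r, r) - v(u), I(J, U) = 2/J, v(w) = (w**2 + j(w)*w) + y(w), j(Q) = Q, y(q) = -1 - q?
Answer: -283839020/43 ≈ -6.6009e+6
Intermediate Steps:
v(w) = -1 - w + 2*w**2 (v(w) = (w**2 + w*w) + (-1 - w) = (w**2 + w**2) + (-1 - w) = 2*w**2 + (-1 - w) = -1 - w + 2*w**2)
z(r, u) = 1 + u - 2*u**2 + 2/r (z(r, u) = 2/r - (-1 - u + 2*u**2) = 2/r + (1 + u - 2*u**2) = 1 + u - 2*u**2 + 2/r)
(-1121 + 4506)*(-1651 + z(-43, -12)) = (-1121 + 4506)*(-1651 + (1 - 12 - 2*(-12)**2 + 2/(-43))) = 3385*(-1651 + (1 - 12 - 2*144 + 2*(-1/43))) = 3385*(-1651 + (1 - 12 - 288 - 2/43)) = 3385*(-1651 - 12859/43) = 3385*(-83852/43) = -283839020/43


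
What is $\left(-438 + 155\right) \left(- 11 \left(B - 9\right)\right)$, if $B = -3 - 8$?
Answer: $-62260$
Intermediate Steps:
$B = -11$
$\left(-438 + 155\right) \left(- 11 \left(B - 9\right)\right) = \left(-438 + 155\right) \left(- 11 \left(-11 - 9\right)\right) = - 283 \left(\left(-11\right) \left(-20\right)\right) = \left(-283\right) 220 = -62260$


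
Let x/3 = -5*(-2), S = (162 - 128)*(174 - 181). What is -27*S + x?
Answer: 6456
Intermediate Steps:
S = -238 (S = 34*(-7) = -238)
x = 30 (x = 3*(-5*(-2)) = 3*10 = 30)
-27*S + x = -27*(-238) + 30 = 6426 + 30 = 6456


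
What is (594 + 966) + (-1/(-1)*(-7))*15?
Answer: 1455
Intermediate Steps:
(594 + 966) + (-1/(-1)*(-7))*15 = 1560 + (-1*(-1)*(-7))*15 = 1560 + (1*(-7))*15 = 1560 - 7*15 = 1560 - 105 = 1455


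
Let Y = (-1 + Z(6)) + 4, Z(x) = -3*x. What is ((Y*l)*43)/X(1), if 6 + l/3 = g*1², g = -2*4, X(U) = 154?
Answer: 1935/11 ≈ 175.91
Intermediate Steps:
g = -8
Y = -15 (Y = (-1 - 3*6) + 4 = (-1 - 18) + 4 = -19 + 4 = -15)
l = -42 (l = -18 + 3*(-8*1²) = -18 + 3*(-8*1) = -18 + 3*(-8) = -18 - 24 = -42)
((Y*l)*43)/X(1) = (-15*(-42)*43)/154 = (630*43)*(1/154) = 27090*(1/154) = 1935/11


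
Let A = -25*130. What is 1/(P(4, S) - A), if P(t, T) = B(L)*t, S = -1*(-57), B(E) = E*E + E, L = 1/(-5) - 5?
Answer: 25/83434 ≈ 0.00029964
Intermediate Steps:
L = -26/5 (L = -1/5 - 5 = -26/5 ≈ -5.2000)
B(E) = E + E**2 (B(E) = E**2 + E = E + E**2)
S = 57
P(t, T) = 546*t/25 (P(t, T) = (-26*(1 - 26/5)/5)*t = (-26/5*(-21/5))*t = 546*t/25)
A = -3250
1/(P(4, S) - A) = 1/((546/25)*4 - 1*(-3250)) = 1/(2184/25 + 3250) = 1/(83434/25) = 25/83434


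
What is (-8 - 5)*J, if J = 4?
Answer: -52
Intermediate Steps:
(-8 - 5)*J = (-8 - 5)*4 = -13*4 = -52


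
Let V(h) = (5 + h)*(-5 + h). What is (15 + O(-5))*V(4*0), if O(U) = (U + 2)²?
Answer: -600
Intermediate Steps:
O(U) = (2 + U)²
V(h) = (-5 + h)*(5 + h)
(15 + O(-5))*V(4*0) = (15 + (2 - 5)²)*(-25 + (4*0)²) = (15 + (-3)²)*(-25 + 0²) = (15 + 9)*(-25 + 0) = 24*(-25) = -600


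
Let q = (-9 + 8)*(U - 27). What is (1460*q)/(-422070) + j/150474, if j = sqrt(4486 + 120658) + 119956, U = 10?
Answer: 781584404/1058509353 + sqrt(31286)/75237 ≈ 0.74073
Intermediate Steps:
q = 17 (q = (-9 + 8)*(10 - 27) = -1*(-17) = 17)
j = 119956 + 2*sqrt(31286) (j = sqrt(125144) + 119956 = 2*sqrt(31286) + 119956 = 119956 + 2*sqrt(31286) ≈ 1.2031e+5)
(1460*q)/(-422070) + j/150474 = (1460*17)/(-422070) + (119956 + 2*sqrt(31286))/150474 = 24820*(-1/422070) + (119956 + 2*sqrt(31286))*(1/150474) = -2482/42207 + (59978/75237 + sqrt(31286)/75237) = 781584404/1058509353 + sqrt(31286)/75237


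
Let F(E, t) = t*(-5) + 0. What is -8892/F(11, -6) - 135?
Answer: -2157/5 ≈ -431.40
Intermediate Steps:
F(E, t) = -5*t (F(E, t) = -5*t + 0 = -5*t)
-8892/F(11, -6) - 135 = -8892/((-5*(-6))) - 135 = -8892/30 - 135 = -114*13/5 - 135 = -1482/5 - 135 = -2157/5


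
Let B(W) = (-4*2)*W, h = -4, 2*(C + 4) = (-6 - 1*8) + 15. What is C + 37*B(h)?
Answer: 2361/2 ≈ 1180.5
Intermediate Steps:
C = -7/2 (C = -4 + ((-6 - 1*8) + 15)/2 = -4 + ((-6 - 8) + 15)/2 = -4 + (-14 + 15)/2 = -4 + (½)*1 = -4 + ½ = -7/2 ≈ -3.5000)
B(W) = -8*W
C + 37*B(h) = -7/2 + 37*(-8*(-4)) = -7/2 + 37*32 = -7/2 + 1184 = 2361/2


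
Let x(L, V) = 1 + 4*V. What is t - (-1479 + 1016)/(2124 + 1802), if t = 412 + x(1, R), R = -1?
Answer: 1606197/3926 ≈ 409.12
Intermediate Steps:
t = 409 (t = 412 + (1 + 4*(-1)) = 412 + (1 - 4) = 412 - 3 = 409)
t - (-1479 + 1016)/(2124 + 1802) = 409 - (-1479 + 1016)/(2124 + 1802) = 409 - (-463)/3926 = 409 - 1*(-463/3926) = 409 + 463/3926 = 1606197/3926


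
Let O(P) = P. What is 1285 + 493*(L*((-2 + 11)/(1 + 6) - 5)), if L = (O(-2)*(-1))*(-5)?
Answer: 137175/7 ≈ 19596.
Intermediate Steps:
L = -10 (L = -2*(-1)*(-5) = 2*(-5) = -10)
1285 + 493*(L*((-2 + 11)/(1 + 6) - 5)) = 1285 + 493*(-10*((-2 + 11)/(1 + 6) - 5)) = 1285 + 493*(-10*(9/7 - 5)) = 1285 + 493*(-10*(-26/7)) = 1285 + 493*(260/7) = 1285 + 128180/7 = 137175/7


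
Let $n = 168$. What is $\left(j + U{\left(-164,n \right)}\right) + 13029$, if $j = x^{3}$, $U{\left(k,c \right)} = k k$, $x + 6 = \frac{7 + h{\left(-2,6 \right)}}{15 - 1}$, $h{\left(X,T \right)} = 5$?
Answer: $\frac{13647619}{343} \approx 39789.0$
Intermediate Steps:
$x = - \frac{36}{7}$ ($x = -6 + \frac{7 + 5}{15 - 1} = -6 + \frac{12}{14} = -6 + 12 \cdot \frac{1}{14} = -6 + \frac{6}{7} = - \frac{36}{7} \approx -5.1429$)
$U{\left(k,c \right)} = k^{2}$
$j = - \frac{46656}{343}$ ($j = \left(- \frac{36}{7}\right)^{3} = - \frac{46656}{343} \approx -136.02$)
$\left(j + U{\left(-164,n \right)}\right) + 13029 = \left(- \frac{46656}{343} + \left(-164\right)^{2}\right) + 13029 = \left(- \frac{46656}{343} + 26896\right) + 13029 = \frac{9178672}{343} + 13029 = \frac{13647619}{343}$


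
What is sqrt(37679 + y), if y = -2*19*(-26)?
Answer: sqrt(38667) ≈ 196.64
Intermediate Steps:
y = 988 (y = -38*(-26) = 988)
sqrt(37679 + y) = sqrt(37679 + 988) = sqrt(38667)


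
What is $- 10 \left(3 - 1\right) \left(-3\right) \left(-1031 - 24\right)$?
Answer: $-63300$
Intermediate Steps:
$- 10 \left(3 - 1\right) \left(-3\right) \left(-1031 - 24\right) = \left(-10\right) 2 \left(-3\right) \left(-1055\right) = \left(-20\right) \left(-3\right) \left(-1055\right) = 60 \left(-1055\right) = -63300$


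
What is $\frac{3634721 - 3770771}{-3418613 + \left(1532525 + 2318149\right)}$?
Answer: $- \frac{136050}{432061} \approx -0.31489$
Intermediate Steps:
$\frac{3634721 - 3770771}{-3418613 + \left(1532525 + 2318149\right)} = - \frac{136050}{-3418613 + 3850674} = - \frac{136050}{432061}$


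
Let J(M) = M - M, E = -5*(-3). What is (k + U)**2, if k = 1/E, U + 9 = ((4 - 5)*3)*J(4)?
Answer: 17956/225 ≈ 79.804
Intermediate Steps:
E = 15
J(M) = 0
U = -9 (U = -9 + ((4 - 5)*3)*0 = -9 - 1*3*0 = -9 - 3*0 = -9 + 0 = -9)
k = 1/15 ≈ 0.066667
(k + U)**2 = (1/15 - 9)**2 = (-134/15)**2 = 17956/225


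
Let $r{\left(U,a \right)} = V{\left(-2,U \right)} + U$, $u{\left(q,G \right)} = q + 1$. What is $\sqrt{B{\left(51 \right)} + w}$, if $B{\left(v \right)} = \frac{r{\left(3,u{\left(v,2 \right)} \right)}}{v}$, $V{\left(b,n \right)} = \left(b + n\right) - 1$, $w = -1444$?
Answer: $\frac{i \sqrt{417299}}{17} \approx 37.999 i$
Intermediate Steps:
$u{\left(q,G \right)} = 1 + q$
$V{\left(b,n \right)} = -1 + b + n$
$r{\left(U,a \right)} = -3 + 2 U$ ($r{\left(U,a \right)} = \left(-1 - 2 + U\right) + U = \left(-3 + U\right) + U = -3 + 2 U$)
$B{\left(v \right)} = \frac{3}{v}$ ($B{\left(v \right)} = \frac{-3 + 2 \cdot 3}{v} = \frac{-3 + 6}{v} = \frac{3}{v}$)
$\sqrt{B{\left(51 \right)} + w} = \sqrt{\frac{3}{51} - 1444} = \sqrt{3 \cdot \frac{1}{51} - 1444} = \sqrt{\frac{1}{17} - 1444} = \sqrt{- \frac{24547}{17}} = \frac{i \sqrt{417299}}{17}$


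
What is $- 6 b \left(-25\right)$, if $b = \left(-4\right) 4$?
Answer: $-2400$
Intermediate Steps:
$b = -16$
$- 6 b \left(-25\right) = \left(-6\right) \left(-16\right) \left(-25\right) = 96 \left(-25\right) = -2400$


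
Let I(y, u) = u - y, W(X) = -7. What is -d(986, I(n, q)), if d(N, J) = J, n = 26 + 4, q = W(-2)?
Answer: 37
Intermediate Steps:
q = -7
n = 30
-d(986, I(n, q)) = -(-7 - 1*30) = -(-7 - 30) = -1*(-37) = 37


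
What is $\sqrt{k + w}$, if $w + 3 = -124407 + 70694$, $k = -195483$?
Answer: $i \sqrt{249199} \approx 499.2 i$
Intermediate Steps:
$w = -53716$ ($w = -3 + \left(-124407 + 70694\right) = -3 - 53713 = -53716$)
$\sqrt{k + w} = \sqrt{-195483 - 53716} = \sqrt{-249199} = i \sqrt{249199}$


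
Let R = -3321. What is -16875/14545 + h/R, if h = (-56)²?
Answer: -20330999/9660789 ≈ -2.1045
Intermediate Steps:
h = 3136
-16875/14545 + h/R = -16875/14545 + 3136/(-3321) = -16875*1/14545 + 3136*(-1/3321) = -3375/2909 - 3136/3321 = -20330999/9660789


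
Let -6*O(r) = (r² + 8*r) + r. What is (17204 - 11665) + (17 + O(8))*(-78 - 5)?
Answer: 18028/3 ≈ 6009.3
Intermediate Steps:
O(r) = -3*r/2 - r²/6 (O(r) = -((r² + 8*r) + r)/6 = -(r² + 9*r)/6 = -3*r/2 - r²/6)
(17204 - 11665) + (17 + O(8))*(-78 - 5) = (17204 - 11665) + (17 - ⅙*8*(9 + 8))*(-78 - 5) = 5539 + (17 - ⅙*8*17)*(-83) = 5539 + (17 - 68/3)*(-83) = 5539 - 17/3*(-83) = 5539 + 1411/3 = 18028/3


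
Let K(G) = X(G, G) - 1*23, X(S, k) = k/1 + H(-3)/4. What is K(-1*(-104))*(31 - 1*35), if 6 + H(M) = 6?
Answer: -324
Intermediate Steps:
H(M) = 0 (H(M) = -6 + 6 = 0)
X(S, k) = k (X(S, k) = k/1 + 0/4 = k*1 + 0*(¼) = k + 0 = k)
K(G) = -23 + G (K(G) = G - 1*23 = G - 23 = -23 + G)
K(-1*(-104))*(31 - 1*35) = (-23 - 1*(-104))*(31 - 1*35) = (-23 + 104)*(31 - 35) = 81*(-4) = -324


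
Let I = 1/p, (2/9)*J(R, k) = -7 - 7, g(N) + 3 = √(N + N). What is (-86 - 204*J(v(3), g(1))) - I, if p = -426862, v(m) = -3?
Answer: 5449320293/426862 ≈ 12766.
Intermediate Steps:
g(N) = -3 + √2*√N (g(N) = -3 + √(N + N) = -3 + √(2*N) = -3 + √2*√N)
J(R, k) = -63 (J(R, k) = 9*(-7 - 7)/2 = (9/2)*(-14) = -63)
I = -1/426862 (I = 1/(-426862) = -1/426862 ≈ -2.3427e-6)
(-86 - 204*J(v(3), g(1))) - I = (-86 - 204*(-63)) - 1*(-1/426862) = (-86 + 12852) + 1/426862 = 12766 + 1/426862 = 5449320293/426862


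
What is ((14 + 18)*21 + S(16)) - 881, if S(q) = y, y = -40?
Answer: -249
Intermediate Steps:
S(q) = -40
((14 + 18)*21 + S(16)) - 881 = ((14 + 18)*21 - 40) - 881 = (32*21 - 40) - 881 = (672 - 40) - 881 = 632 - 881 = -249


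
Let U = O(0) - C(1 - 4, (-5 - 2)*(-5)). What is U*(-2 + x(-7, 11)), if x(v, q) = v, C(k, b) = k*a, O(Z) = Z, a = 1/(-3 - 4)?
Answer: 27/7 ≈ 3.8571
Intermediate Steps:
a = -⅐ (a = 1/(-7) = -⅐ ≈ -0.14286)
C(k, b) = -k/7 (C(k, b) = k*(-⅐) = -k/7)
U = -3/7 (U = 0 - (-1)*(1 - 4)/7 = 0 - (-1)*(-3)/7 = 0 - 1*3/7 = 0 - 3/7 = -3/7 ≈ -0.42857)
U*(-2 + x(-7, 11)) = -3*(-2 - 7)/7 = -3/7*(-9) = 27/7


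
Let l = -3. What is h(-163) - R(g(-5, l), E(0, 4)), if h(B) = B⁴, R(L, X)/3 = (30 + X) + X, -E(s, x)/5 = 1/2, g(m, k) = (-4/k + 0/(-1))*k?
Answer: 705911686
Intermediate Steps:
g(m, k) = -4 (g(m, k) = (-4/k + 0*(-1))*k = (-4/k + 0)*k = (-4/k)*k = -4)
E(s, x) = -5/2
R(L, X) = 90 + 6*X (R(L, X) = 3*((30 + X) + X) = 3*(30 + 2*X) = 90 + 6*X)
h(-163) - R(g(-5, l), E(0, 4)) = (-163)⁴ - (90 + 6*(-5/2)) = 705911761 - (90 - 15) = 705911761 - 1*75 = 705911761 - 75 = 705911686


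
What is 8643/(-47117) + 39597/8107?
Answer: 26800344/5701157 ≈ 4.7009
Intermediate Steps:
8643/(-47117) + 39597/8107 = 8643*(-1/47117) + 39597*(1/8107) = -8643/47117 + 591/121 = 26800344/5701157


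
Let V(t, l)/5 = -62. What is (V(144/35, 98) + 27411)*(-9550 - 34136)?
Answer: -1183934286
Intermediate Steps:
V(t, l) = -310 (V(t, l) = 5*(-62) = -310)
(V(144/35, 98) + 27411)*(-9550 - 34136) = (-310 + 27411)*(-9550 - 34136) = 27101*(-43686) = -1183934286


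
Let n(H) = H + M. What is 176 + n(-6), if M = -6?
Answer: 164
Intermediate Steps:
n(H) = -6 + H (n(H) = H - 6 = -6 + H)
176 + n(-6) = 176 + (-6 - 6) = 176 - 12 = 164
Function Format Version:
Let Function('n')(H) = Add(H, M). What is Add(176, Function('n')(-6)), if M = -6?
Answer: 164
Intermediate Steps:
Function('n')(H) = Add(-6, H) (Function('n')(H) = Add(H, -6) = Add(-6, H))
Add(176, Function('n')(-6)) = Add(176, Add(-6, -6)) = Add(176, -12) = 164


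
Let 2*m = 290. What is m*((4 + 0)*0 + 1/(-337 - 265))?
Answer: -145/602 ≈ -0.24086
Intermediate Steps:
m = 145 (m = (½)*290 = 145)
m*((4 + 0)*0 + 1/(-337 - 265)) = 145*((4 + 0)*0 + 1/(-337 - 265)) = 145*(4*0 + 1/(-602)) = 145*(0 - 1/602) = 145*(-1/602) = -145/602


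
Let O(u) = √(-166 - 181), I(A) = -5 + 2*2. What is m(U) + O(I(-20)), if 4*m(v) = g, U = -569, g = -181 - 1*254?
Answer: -435/4 + I*√347 ≈ -108.75 + 18.628*I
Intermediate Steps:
I(A) = -1 (I(A) = -5 + 4 = -1)
g = -435 (g = -181 - 254 = -435)
m(v) = -435/4 (m(v) = (¼)*(-435) = -435/4)
O(u) = I*√347 (O(u) = √(-347) = I*√347)
m(U) + O(I(-20)) = -435/4 + I*√347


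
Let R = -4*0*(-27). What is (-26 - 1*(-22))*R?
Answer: 0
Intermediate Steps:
R = 0 (R = 0*(-27) = 0)
(-26 - 1*(-22))*R = (-26 - 1*(-22))*0 = (-26 + 22)*0 = -4*0 = 0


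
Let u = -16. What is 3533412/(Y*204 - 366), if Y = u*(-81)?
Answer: 588902/44003 ≈ 13.383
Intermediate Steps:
Y = 1296 (Y = -16*(-81) = 1296)
3533412/(Y*204 - 366) = 3533412/(1296*204 - 366) = 3533412/(264384 - 366) = 3533412/264018 = 3533412*(1/264018) = 588902/44003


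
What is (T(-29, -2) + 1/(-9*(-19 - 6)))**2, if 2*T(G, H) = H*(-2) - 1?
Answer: 458329/202500 ≈ 2.2634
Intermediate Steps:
T(G, H) = -1/2 - H (T(G, H) = (H*(-2) - 1)/2 = (-2*H - 1)/2 = (-1 - 2*H)/2 = -1/2 - H)
(T(-29, -2) + 1/(-9*(-19 - 6)))**2 = ((-1/2 - 1*(-2)) + 1/(-9*(-19 - 6)))**2 = ((-1/2 + 2) + 1/(-9*(-25)))**2 = (3/2 + 1/225)**2 = (677/450)**2 = 458329/202500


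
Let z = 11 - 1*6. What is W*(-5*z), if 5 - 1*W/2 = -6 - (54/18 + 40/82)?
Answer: -29700/41 ≈ -724.39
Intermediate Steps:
z = 5 (z = 11 - 6 = 5)
W = 1188/41 (W = 10 - 2*(-6 - (54/18 + 40/82)) = 10 - 2*(-6 - (54*(1/18) + 40*(1/82))) = 10 - 2*(-6 - (3 + 20/41)) = 10 - 2*(-6 - 1*143/41) = 10 - 2*(-6 - 143/41) = 10 - 2*(-389/41) = 10 + 778/41 = 1188/41 ≈ 28.976)
W*(-5*z) = 1188*(-5*5)/41 = (1188/41)*(-25) = -29700/41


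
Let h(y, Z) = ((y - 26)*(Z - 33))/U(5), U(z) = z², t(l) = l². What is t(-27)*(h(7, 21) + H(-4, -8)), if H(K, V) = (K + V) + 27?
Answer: 439587/25 ≈ 17583.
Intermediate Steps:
H(K, V) = 27 + K + V
h(y, Z) = (-33 + Z)*(-26 + y)/25 (h(y, Z) = ((y - 26)*(Z - 33))/(5²) = ((-26 + y)*(-33 + Z))/25 = ((-33 + Z)*(-26 + y))*(1/25) = (-33 + Z)*(-26 + y)/25)
t(-27)*(h(7, 21) + H(-4, -8)) = (-27)²*((858/25 - 33/25*7 - 26/25*21 + (1/25)*21*7) + (27 - 4 - 8)) = 729*((858/25 - 231/25 - 546/25 + 147/25) + 15) = 729*(228/25 + 15) = 729*(603/25) = 439587/25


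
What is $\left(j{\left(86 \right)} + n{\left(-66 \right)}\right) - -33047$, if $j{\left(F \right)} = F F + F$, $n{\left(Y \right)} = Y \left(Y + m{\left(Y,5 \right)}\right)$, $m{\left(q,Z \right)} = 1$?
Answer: $44819$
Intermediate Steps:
$n{\left(Y \right)} = Y \left(1 + Y\right)$ ($n{\left(Y \right)} = Y \left(Y + 1\right) = Y \left(1 + Y\right)$)
$j{\left(F \right)} = F + F^{2}$ ($j{\left(F \right)} = F^{2} + F = F + F^{2}$)
$\left(j{\left(86 \right)} + n{\left(-66 \right)}\right) - -33047 = \left(86 \left(1 + 86\right) - 66 \left(1 - 66\right)\right) - -33047 = \left(86 \cdot 87 - -4290\right) + 33047 = \left(7482 + 4290\right) + 33047 = 11772 + 33047 = 44819$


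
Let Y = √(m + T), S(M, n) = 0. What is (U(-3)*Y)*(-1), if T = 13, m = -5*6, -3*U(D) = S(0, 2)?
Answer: 0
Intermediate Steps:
U(D) = 0 (U(D) = -⅓*0 = 0)
m = -30
Y = I*√17 (Y = √(-30 + 13) = √(-17) = I*√17 ≈ 4.1231*I)
(U(-3)*Y)*(-1) = (0*(I*√17))*(-1) = 0*(-1) = 0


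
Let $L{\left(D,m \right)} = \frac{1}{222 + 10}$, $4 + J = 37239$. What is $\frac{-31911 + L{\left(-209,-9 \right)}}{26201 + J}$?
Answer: $- \frac{7403351}{14717152} \approx -0.50304$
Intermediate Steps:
$J = 37235$ ($J = -4 + 37239 = 37235$)
$L{\left(D,m \right)} = \frac{1}{232}$
$\frac{-31911 + L{\left(-209,-9 \right)}}{26201 + J} = \frac{-31911 + \frac{1}{232}}{26201 + 37235} = - \frac{7403351}{232 \cdot 63436} = \left(- \frac{7403351}{232}\right) \frac{1}{63436} = - \frac{7403351}{14717152}$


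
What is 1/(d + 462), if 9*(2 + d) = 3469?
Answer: 9/7609 ≈ 0.0011828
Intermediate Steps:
d = 3451/9 (d = -2 + (⅑)*3469 = -2 + 3469/9 = 3451/9 ≈ 383.44)
1/(d + 462) = 1/(3451/9 + 462) = 1/(7609/9) = 9/7609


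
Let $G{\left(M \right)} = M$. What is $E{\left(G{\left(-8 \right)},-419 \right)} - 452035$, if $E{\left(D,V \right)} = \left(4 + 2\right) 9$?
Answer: $-451981$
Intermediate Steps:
$E{\left(D,V \right)} = 54$ ($E{\left(D,V \right)} = 6 \cdot 9 = 54$)
$E{\left(G{\left(-8 \right)},-419 \right)} - 452035 = 54 - 452035 = -451981$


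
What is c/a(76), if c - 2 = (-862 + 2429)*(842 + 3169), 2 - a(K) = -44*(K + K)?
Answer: 6285239/6690 ≈ 939.50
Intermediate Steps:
a(K) = 2 + 88*K (a(K) = 2 - (-44)*(K + K) = 2 - (-44)*2*K = 2 - (-88)*K = 2 + 88*K)
c = 6285239 (c = 2 + (-862 + 2429)*(842 + 3169) = 2 + 1567*4011 = 2 + 6285237 = 6285239)
c/a(76) = 6285239/(2 + 88*76) = 6285239/(2 + 6688) = 6285239/6690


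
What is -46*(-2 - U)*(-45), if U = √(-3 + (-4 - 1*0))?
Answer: -4140 - 2070*I*√7 ≈ -4140.0 - 5476.7*I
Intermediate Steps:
U = I*√7 (U = √(-3 + (-4 + 0)) = √(-3 - 4) = √(-7) = I*√7 ≈ 2.6458*I)
-46*(-2 - U)*(-45) = -46*(-2 - I*√7)*(-45) = (92 + 46*I*√7)*(-45) = -4140 - 2070*I*√7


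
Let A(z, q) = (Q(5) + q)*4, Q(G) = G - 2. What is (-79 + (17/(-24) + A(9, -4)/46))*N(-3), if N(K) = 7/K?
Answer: 308329/1656 ≈ 186.19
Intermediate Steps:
Q(G) = -2 + G
A(z, q) = 12 + 4*q (A(z, q) = ((-2 + 5) + q)*4 = (3 + q)*4 = 12 + 4*q)
(-79 + (17/(-24) + A(9, -4)/46))*N(-3) = (-79 + (17/(-24) + (12 + 4*(-4))/46))*(7/(-3)) = (-79 + (17*(-1/24) + (12 - 16)*(1/46)))*(7*(-1/3)) = (-79 + (-17/24 - 4*1/46))*(-7/3) = (-79 + (-17/24 - 2/23))*(-7/3) = (-79 - 439/552)*(-7/3) = -44047/552*(-7/3) = 308329/1656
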